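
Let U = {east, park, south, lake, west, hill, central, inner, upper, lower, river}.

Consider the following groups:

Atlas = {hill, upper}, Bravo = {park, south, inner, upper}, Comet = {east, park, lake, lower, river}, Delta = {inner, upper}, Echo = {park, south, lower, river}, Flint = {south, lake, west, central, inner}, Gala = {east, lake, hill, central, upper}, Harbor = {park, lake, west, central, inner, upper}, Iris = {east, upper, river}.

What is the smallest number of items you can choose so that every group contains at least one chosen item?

3

Take H = {south, upper, river}. Each listed group contains at least one of these, so H is a hitting set of size 3.
No choice of 2 items meets every group, so 3 is the minimum.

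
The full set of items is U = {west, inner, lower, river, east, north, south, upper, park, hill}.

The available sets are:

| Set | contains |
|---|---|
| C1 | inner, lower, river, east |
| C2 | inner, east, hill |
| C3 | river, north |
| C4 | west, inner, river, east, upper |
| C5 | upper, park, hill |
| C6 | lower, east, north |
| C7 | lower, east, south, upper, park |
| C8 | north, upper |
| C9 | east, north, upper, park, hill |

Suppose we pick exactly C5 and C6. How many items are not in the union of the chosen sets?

4

Union of C5, C6 = {lower, east, north, upper, park, hill}.
Not covered: west, inner, river, south — 4 items.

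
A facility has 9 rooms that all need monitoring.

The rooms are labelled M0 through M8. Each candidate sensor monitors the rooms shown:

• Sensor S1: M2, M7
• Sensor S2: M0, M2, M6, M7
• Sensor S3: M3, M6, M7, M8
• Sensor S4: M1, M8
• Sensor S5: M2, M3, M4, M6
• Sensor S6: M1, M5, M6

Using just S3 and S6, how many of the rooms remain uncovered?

Union of S3, S6 = {M1, M3, M5, M6, M7, M8}.
Not covered: M0, M2, M4 — 3 rooms.

3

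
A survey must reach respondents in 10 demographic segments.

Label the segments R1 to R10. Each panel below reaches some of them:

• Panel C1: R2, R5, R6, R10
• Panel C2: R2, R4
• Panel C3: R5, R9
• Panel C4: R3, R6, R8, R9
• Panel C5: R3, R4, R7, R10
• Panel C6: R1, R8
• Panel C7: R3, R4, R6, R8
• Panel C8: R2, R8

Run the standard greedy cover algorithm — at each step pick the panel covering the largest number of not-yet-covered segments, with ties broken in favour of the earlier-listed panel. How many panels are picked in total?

4

Greedy: pick C1 (covers 4 new) → pick C4 (covers 3 new) → pick C5 (covers 2 new) → pick C6 (covers 1 new). Total picks: 4.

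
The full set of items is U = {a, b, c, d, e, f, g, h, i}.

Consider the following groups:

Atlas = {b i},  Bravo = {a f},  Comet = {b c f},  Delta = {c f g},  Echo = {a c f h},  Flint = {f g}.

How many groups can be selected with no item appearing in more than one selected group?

Atlas, Delta are pairwise disjoint (Atlas={b,i}; Delta={c,f,g}).
Every remaining group overlaps one of these, and no 3 of the listed groups are pairwise disjoint, so 2 is the maximum.

2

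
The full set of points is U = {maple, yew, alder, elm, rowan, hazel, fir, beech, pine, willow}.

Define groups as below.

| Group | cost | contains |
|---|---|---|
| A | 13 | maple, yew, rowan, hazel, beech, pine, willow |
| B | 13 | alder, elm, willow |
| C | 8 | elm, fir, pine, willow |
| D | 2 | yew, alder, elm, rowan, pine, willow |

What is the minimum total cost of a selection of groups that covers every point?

23

A, C, D together cover every point (A ∪ C ∪ D = {maple, yew, alder, elm, rowan, hazel, fir, beech, pine, willow}); total cost 13 + 8 + 2 = 23.
No covering selection has total cost below 23.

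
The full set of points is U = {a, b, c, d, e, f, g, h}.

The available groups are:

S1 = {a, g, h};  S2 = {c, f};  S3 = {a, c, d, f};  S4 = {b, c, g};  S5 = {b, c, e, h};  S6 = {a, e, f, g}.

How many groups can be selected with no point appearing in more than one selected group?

2

S1, S2 are pairwise disjoint (S1={a,g,h}; S2={c,f}).
Every remaining group overlaps one of these, and no 3 of the listed groups are pairwise disjoint, so 2 is the maximum.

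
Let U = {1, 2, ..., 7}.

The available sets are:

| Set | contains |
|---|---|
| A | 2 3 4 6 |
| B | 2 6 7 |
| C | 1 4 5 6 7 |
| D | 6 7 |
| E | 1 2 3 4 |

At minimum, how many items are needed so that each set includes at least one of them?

2

Take H = {3, 6}. Each listed set contains at least one of these, so H is a hitting set of size 2.
The sets D, E are pairwise disjoint, so any hitting set needs a separate item for each — at least 2. Hence 2 is optimal.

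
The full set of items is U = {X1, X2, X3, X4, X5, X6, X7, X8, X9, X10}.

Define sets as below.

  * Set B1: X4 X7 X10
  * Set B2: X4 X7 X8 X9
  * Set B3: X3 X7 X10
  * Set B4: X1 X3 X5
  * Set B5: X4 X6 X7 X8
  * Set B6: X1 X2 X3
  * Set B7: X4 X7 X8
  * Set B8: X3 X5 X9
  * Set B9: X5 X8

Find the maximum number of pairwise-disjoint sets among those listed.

B1, B6, B9 are pairwise disjoint (B1={X4,X7,X10}; B6={X1,X2,X3}; B9={X5,X8}).
Every remaining set overlaps one of these, and no 4 of the listed sets are pairwise disjoint, so 3 is the maximum.

3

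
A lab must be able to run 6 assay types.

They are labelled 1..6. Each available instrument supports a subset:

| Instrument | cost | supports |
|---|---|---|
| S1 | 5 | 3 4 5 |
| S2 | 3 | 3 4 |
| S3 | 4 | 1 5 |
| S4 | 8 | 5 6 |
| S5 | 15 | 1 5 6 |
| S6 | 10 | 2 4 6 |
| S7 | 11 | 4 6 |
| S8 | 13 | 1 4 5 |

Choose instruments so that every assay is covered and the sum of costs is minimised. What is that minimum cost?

17

S2, S3, S6 together cover every assay (S2 ∪ S3 ∪ S6 = {1, 2, 3, 4, 5, 6}); total cost 3 + 4 + 10 = 17.
No covering selection has total cost below 17.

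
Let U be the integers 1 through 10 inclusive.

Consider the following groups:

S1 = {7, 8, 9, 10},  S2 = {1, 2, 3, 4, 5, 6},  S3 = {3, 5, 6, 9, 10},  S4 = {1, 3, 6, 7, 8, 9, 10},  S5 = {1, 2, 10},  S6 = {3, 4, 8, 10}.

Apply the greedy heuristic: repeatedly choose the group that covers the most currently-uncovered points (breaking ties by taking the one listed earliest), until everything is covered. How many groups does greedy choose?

Greedy: pick S4 (covers 7 new) → pick S2 (covers 3 new). Total picks: 2.

2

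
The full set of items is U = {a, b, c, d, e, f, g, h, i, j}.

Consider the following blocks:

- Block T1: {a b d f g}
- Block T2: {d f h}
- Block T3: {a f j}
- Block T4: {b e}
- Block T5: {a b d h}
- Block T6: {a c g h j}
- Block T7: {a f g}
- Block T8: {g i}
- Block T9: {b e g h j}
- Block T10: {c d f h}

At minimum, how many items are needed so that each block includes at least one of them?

T = {b, f, g} meets every block (each contains at least one member of T), and |T| = 3.
The blocks T3, T4, T8 are pairwise disjoint, so any hitting set needs a separate item for each — at least 3. Hence 3 is optimal.

3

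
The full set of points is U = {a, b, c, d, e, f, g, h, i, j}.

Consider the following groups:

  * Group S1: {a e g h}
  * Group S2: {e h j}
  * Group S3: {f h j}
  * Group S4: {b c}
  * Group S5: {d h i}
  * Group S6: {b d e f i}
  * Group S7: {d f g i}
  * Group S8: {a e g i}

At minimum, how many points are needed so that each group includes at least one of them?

3

The 3 points {b, h, i} hit every group.
The groups S3, S4, S8 are pairwise disjoint, so any hitting set needs a separate point for each — at least 3. Hence 3 is optimal.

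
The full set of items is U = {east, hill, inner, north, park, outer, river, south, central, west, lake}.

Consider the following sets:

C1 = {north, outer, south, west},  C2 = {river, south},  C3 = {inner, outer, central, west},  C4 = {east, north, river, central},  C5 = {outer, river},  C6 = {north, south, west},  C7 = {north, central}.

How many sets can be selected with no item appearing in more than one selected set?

2

C2, C7 are pairwise disjoint (C2={river,south}; C7={north,central}).
Every remaining set overlaps one of these, and no 3 of the listed sets are pairwise disjoint, so 2 is the maximum.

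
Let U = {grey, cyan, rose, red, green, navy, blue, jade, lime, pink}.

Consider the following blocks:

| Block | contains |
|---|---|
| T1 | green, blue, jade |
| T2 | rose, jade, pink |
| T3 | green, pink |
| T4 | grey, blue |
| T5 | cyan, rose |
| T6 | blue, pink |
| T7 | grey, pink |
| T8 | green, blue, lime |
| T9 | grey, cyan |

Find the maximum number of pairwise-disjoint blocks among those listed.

3

T1, T5, T7 are pairwise disjoint (T1={green,blue,jade}; T5={cyan,rose}; T7={grey,pink}).
Every remaining block overlaps one of these, and no 4 of the listed blocks are pairwise disjoint, so 3 is the maximum.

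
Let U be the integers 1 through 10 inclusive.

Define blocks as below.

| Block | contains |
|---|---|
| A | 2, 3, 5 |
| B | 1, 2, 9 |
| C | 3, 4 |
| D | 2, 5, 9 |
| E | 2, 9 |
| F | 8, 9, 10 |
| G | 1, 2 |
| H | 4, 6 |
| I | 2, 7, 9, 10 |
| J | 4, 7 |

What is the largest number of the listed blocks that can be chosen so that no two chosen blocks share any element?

3

F, G, J are pairwise disjoint (F={8,9,10}; G={1,2}; J={4,7}).
Every remaining block overlaps one of these, and no 4 of the listed blocks are pairwise disjoint, so 3 is the maximum.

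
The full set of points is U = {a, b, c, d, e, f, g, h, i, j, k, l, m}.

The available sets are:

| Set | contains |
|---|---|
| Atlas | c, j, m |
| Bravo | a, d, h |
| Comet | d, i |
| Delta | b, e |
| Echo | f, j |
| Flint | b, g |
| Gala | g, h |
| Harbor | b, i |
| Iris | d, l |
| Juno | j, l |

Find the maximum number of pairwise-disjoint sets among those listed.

4

Echo, Gala, Harbor, Iris are pairwise disjoint (Echo={f,j}; Gala={g,h}; Harbor={b,i}; Iris={d,l}).
Every remaining set overlaps one of these, and no 5 of the listed sets are pairwise disjoint, so 4 is the maximum.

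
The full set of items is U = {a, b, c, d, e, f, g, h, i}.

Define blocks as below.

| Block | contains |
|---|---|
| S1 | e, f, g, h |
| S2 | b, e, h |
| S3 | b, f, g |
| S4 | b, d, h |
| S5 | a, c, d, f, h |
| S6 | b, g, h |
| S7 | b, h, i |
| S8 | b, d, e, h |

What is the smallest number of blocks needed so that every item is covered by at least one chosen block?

S1, S5, and S7 cover everything between them: the union {a, b, c, d, e, f, g, h, i} is all of U.
Only S5 contains a, so S5 is forced; the remaining 4 items need at least 2 more blocks (each remaining block adds at most 2) — so at least 3 blocks are needed, and 3 is optimal.

3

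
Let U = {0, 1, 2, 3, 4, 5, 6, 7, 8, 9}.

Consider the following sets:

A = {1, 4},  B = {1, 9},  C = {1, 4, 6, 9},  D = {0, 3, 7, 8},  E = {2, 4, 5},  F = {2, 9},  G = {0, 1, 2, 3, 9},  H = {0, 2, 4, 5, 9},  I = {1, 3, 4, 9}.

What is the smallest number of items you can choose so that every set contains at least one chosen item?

3

T = {4, 7, 9} meets every set (each contains at least one member of T), and |T| = 3.
The sets A, D, F are pairwise disjoint, so any hitting set needs a separate item for each — at least 3. Hence 3 is optimal.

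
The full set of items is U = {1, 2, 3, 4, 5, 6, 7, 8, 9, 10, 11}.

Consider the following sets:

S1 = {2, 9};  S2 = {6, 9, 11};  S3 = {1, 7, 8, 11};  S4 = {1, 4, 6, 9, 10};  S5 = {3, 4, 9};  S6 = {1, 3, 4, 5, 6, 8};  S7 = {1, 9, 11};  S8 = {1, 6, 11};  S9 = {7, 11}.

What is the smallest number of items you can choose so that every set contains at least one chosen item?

H = {1, 9, 11} meets every set (each contains at least one member of H), and |H| = 3.
The sets S1, S6, S9 are pairwise disjoint, so any hitting set needs a separate item for each — at least 3. Hence 3 is optimal.

3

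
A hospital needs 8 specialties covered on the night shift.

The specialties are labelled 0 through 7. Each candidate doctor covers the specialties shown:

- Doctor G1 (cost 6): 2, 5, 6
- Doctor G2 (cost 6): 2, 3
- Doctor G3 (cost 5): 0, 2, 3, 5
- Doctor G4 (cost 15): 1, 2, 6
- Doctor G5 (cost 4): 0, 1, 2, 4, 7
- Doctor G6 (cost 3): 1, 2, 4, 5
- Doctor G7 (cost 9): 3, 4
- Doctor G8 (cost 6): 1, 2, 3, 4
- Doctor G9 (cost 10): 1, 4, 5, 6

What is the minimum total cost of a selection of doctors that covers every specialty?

15

G1, G3, G5 together cover every specialty (G1 ∪ G3 ∪ G5 = {0, 1, 2, 3, 4, 5, 6, 7}); total cost 6 + 5 + 4 = 15.
The greedy pick G6, G5, G3, G1 costs 18; no covering selection beats 15.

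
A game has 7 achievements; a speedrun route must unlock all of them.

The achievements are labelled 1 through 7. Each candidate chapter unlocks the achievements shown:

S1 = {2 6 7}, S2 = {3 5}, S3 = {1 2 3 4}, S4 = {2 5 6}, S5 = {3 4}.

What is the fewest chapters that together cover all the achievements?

Take {S1, S3, S4}. Their union is {1, 2, 3, 4, 5, 6, 7}, which is all 7 achievements.
Only S3 contains 1, so S3 is forced; the remaining 3 achievements need at least 2 more chapters (each remaining chapter adds at most 2) — so at least 3 chapters are needed, and 3 is optimal.

3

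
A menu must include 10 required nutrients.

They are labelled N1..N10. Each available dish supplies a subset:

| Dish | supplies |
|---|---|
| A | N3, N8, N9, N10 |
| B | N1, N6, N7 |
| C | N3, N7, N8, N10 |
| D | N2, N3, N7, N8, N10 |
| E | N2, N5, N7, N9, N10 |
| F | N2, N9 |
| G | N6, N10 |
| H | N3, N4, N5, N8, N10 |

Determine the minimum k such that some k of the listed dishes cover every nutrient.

B and F and H together: B ∪ F ∪ H = {N1, N2, N3, N4, N5, N6, N7, N8, N9, N10} — every nutrient is covered.
Only B contains N1, so B is forced; the remaining 7 nutrients need at least 2 more dishes (each remaining dish adds at most 5) — so at least 3 dishes are needed, and 3 is optimal.

3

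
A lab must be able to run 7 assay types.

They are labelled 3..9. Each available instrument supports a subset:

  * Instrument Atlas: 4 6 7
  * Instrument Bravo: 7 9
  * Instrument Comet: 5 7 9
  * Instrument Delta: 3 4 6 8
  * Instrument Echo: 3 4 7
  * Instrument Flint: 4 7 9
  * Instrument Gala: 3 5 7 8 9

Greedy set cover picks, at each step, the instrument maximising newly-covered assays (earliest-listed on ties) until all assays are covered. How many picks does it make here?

Greedy: pick Gala (covers 5 new) → pick Atlas (covers 2 new). Total picks: 2.

2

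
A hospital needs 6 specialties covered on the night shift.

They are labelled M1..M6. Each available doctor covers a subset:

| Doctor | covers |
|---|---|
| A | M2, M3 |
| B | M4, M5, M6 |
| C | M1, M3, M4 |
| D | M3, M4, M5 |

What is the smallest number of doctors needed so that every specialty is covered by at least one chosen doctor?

A and B and C together: A ∪ B ∪ C = {M1, M2, M3, M4, M5, M6} — every specialty is covered.
Only C contains M1, so C is forced; the remaining 3 specialties need at least 2 more doctors (each remaining doctor adds at most 2) — so at least 3 doctors are needed, and 3 is optimal.

3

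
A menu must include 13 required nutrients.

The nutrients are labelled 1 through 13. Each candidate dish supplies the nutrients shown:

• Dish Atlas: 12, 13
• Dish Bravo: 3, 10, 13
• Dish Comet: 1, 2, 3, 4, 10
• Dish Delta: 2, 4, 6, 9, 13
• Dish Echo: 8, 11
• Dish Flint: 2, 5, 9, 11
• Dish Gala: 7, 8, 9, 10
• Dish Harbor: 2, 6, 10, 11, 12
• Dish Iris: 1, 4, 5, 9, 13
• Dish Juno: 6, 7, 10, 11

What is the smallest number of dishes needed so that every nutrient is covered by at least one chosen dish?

4

Take {Bravo, Gala, Harbor, Iris}. Their union is {1, 2, 3, 4, 5, 6, 7, 8, 9, 10, 11, 12, 13}, which is all 13 nutrients.
No 3 of the 10 dishes cover everything (all 120 combinations miss at least one nutrient), so 4 is optimal.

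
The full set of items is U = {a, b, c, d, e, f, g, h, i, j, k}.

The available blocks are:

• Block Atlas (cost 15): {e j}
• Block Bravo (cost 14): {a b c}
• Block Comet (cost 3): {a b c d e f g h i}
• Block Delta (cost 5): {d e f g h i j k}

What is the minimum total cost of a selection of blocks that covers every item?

8

Comet, Delta together cover every item (Comet ∪ Delta = {a, b, c, d, e, f, g, h, i, j, k}); total cost 3 + 5 = 8.
No covering selection has total cost below 8.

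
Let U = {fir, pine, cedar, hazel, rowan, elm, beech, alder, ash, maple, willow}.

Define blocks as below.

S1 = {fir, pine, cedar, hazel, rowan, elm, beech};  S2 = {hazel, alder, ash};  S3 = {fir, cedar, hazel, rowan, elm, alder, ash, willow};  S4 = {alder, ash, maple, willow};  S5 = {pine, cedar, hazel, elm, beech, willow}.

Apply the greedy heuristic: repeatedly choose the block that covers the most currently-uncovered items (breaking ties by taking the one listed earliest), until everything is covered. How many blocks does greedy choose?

3

Greedy: pick S3 (covers 8 new) → pick S1 (covers 2 new) → pick S4 (covers 1 new). Total picks: 3.
(The true minimum cover uses only 2 blocks, so greedy is not optimal here.)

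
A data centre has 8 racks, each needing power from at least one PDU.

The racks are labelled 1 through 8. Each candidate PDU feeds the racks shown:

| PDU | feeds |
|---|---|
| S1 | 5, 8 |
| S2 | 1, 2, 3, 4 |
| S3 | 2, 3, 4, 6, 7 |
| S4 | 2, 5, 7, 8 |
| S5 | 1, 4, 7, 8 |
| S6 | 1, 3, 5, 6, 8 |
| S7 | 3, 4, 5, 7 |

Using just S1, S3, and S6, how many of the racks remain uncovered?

Union of S1, S3, S6 = {1, 2, 3, 4, 5, 6, 7, 8} — that's every rack, so 0 are uncovered.

0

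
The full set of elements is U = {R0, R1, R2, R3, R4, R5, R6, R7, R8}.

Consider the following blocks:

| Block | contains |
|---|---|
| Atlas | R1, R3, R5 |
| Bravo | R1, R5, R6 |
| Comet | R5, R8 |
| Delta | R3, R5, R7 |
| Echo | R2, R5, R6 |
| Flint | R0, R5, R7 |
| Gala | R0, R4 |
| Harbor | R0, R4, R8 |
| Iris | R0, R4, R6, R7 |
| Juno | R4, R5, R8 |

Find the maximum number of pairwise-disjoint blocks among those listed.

Bravo, Gala are pairwise disjoint (Bravo={R1,R5,R6}; Gala={R0,R4}).
Every remaining block overlaps one of these, and no 3 of the listed blocks are pairwise disjoint, so 2 is the maximum.

2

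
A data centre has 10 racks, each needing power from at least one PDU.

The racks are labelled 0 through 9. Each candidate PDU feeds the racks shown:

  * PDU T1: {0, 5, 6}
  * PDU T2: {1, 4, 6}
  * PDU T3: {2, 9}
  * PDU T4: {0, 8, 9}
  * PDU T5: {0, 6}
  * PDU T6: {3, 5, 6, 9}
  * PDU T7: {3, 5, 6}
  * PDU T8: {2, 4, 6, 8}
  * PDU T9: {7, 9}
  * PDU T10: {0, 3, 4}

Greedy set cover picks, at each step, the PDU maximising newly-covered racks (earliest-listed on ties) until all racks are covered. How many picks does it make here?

Greedy: pick T6 (covers 4 new) → pick T8 (covers 3 new) → pick T1 (covers 1 new) → pick T2 (covers 1 new) → pick T9 (covers 1 new). Total picks: 5.

5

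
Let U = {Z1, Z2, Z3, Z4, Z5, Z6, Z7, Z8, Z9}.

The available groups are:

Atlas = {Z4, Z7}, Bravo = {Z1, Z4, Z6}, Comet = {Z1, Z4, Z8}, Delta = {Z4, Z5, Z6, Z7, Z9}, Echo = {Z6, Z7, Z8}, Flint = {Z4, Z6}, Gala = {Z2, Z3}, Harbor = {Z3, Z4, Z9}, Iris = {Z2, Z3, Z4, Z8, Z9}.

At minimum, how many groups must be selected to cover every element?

Bravo and Delta and Iris together: Bravo ∪ Delta ∪ Iris = {Z1, Z2, Z3, Z4, Z5, Z6, Z7, Z8, Z9} — every element is covered.
Only Delta contains Z5, so Delta is forced; the remaining 4 elements need at least 2 more groups (each remaining group adds at most 3) — so at least 3 groups are needed, and 3 is optimal.

3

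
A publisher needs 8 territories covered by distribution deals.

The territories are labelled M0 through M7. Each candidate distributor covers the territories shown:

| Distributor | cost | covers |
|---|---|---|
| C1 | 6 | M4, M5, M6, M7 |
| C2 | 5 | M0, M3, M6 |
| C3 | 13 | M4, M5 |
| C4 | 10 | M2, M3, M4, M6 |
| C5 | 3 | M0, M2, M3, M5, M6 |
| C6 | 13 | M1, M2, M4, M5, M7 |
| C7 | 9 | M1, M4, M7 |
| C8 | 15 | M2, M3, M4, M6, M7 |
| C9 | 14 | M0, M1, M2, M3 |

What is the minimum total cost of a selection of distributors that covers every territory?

12

C5, C7 together cover every territory (C5 ∪ C7 = {M0, M1, M2, M3, M4, M5, M6, M7}); total cost 3 + 9 = 12.
The greedy pick C5, C1, C7 costs 18; no covering selection beats 12.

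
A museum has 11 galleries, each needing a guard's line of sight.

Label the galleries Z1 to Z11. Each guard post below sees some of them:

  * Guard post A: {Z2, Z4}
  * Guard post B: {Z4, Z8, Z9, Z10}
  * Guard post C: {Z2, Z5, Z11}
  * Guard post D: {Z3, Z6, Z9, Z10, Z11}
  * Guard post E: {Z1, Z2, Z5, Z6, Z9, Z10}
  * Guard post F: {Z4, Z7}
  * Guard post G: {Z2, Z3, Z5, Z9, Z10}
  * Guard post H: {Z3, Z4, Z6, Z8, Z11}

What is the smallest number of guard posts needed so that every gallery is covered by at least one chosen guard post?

3

E and F and H together: E ∪ F ∪ H = {Z1, Z2, Z3, Z4, Z5, Z6, Z7, Z8, Z9, Z10, Z11} — every gallery is covered.
Only E contains Z1, so E is forced; the remaining 5 galleries need at least 2 more guard posts (each remaining guard post adds at most 4) — so at least 3 guard posts are needed, and 3 is optimal.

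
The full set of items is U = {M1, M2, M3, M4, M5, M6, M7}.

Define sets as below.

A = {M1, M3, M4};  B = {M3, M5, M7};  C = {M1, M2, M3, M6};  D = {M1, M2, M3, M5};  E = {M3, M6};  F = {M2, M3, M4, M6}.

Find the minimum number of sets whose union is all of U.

3

A, B, and C cover everything between them: the union {M1, M2, M3, M4, M5, M6, M7} is all of U.
Only B contains M7, so B is forced; the remaining 4 items need at least 2 more sets (each remaining set adds at most 3) — so at least 3 sets are needed, and 3 is optimal.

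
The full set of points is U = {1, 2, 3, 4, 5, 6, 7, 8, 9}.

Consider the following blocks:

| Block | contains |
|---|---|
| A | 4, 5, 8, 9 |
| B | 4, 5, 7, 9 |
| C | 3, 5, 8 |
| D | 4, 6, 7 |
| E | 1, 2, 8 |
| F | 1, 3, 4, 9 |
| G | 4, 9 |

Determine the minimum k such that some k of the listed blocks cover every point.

C and D and E and G together: C ∪ D ∪ E ∪ G = {1, 2, 3, 4, 5, 6, 7, 8, 9} — every point is covered.
No 3 of the 7 blocks cover everything (all 35 combinations miss at least one point), so 4 is optimal.

4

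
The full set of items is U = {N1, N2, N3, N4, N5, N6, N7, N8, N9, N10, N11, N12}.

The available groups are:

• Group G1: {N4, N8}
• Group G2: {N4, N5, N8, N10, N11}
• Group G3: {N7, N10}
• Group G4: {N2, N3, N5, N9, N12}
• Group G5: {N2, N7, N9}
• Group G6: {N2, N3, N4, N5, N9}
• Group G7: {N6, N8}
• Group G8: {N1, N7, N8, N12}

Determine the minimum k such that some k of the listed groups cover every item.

G2, G4, G7, and G8 cover everything between them: the union {N1, N2, N3, N4, N5, N6, N7, N8, N9, N10, N11, N12} is all of U.
No 3 of the 8 groups cover everything (all 56 combinations miss at least one item), so 4 is optimal.

4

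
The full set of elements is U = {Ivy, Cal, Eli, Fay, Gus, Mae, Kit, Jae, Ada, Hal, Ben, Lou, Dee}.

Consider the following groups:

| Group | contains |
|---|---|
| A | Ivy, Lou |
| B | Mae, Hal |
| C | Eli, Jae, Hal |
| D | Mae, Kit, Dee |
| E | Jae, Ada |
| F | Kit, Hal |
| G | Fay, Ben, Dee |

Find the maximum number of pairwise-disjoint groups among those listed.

A, B, E, G are pairwise disjoint (A={Ivy,Lou}; B={Mae,Hal}; E={Jae,Ada}; G={Fay,Ben,Dee}).
Every remaining group overlaps one of these, and no 5 of the listed groups are pairwise disjoint, so 4 is the maximum.

4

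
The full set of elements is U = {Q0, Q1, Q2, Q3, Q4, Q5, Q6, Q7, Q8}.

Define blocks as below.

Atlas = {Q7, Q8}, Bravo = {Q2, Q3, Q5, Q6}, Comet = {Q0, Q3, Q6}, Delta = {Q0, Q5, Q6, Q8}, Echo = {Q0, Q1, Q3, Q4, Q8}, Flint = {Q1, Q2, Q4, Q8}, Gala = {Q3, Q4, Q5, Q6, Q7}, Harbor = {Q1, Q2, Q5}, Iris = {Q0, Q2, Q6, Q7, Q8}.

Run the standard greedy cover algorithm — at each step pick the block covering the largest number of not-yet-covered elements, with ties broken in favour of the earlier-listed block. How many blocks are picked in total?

3

Greedy: pick Echo (covers 5 new) → pick Bravo (covers 3 new) → pick Atlas (covers 1 new). Total picks: 3.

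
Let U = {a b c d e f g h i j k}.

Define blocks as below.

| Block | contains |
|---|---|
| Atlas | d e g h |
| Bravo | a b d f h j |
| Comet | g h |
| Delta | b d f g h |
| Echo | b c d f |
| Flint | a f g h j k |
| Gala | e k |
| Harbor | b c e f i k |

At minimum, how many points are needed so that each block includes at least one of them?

3

The 3 points {e, f, g} hit every block.
The blocks Comet, Echo, Gala are pairwise disjoint, so any hitting set needs a separate point for each — at least 3. Hence 3 is optimal.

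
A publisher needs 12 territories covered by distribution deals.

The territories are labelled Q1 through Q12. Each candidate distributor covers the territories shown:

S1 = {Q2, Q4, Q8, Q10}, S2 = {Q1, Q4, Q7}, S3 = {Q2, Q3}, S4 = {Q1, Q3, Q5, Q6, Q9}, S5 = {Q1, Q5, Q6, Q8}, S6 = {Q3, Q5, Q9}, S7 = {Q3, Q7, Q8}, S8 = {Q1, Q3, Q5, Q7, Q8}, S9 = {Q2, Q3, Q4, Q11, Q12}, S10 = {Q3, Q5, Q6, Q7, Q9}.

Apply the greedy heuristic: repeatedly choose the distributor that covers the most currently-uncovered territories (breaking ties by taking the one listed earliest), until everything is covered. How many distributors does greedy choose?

Greedy: pick S4 (covers 5 new) → pick S1 (covers 4 new) → pick S9 (covers 2 new) → pick S2 (covers 1 new). Total picks: 4.

4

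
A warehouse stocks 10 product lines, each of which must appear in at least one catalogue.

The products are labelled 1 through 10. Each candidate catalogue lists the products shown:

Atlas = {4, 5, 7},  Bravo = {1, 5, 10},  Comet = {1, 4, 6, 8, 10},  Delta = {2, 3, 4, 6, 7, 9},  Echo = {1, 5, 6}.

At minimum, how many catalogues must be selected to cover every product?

Take {Comet, Delta, Echo}. Their union is {1, 2, 3, 4, 5, 6, 7, 8, 9, 10}, which is all 10 products.
Only Delta contains 2, so Delta is forced; the remaining 4 products need at least 2 more catalogues (each remaining catalogue adds at most 3) — so at least 3 catalogues are needed, and 3 is optimal.

3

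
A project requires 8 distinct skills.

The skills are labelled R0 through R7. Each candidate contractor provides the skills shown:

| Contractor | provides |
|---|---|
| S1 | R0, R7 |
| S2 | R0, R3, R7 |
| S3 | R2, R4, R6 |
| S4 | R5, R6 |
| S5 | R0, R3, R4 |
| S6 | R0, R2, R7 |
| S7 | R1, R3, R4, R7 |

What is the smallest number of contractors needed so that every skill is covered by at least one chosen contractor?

Take {S4, S6, S7}. Their union is {R0, R1, R2, R3, R4, R5, R6, R7}, which is all 8 skills.
Only S7 contains R1, so S7 is forced; the remaining 4 skills need at least 2 more contractors (each remaining contractor adds at most 2) — so at least 3 contractors are needed, and 3 is optimal.

3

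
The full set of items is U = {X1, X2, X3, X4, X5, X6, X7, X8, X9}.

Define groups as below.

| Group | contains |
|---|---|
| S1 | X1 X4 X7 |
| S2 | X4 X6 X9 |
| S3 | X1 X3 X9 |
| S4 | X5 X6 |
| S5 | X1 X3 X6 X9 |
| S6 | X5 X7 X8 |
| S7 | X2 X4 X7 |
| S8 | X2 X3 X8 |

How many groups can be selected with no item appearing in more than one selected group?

3

S1, S4, S8 are pairwise disjoint (S1={X1,X4,X7}; S4={X5,X6}; S8={X2,X3,X8}).
Every remaining group overlaps one of these, and no 4 of the listed groups are pairwise disjoint, so 3 is the maximum.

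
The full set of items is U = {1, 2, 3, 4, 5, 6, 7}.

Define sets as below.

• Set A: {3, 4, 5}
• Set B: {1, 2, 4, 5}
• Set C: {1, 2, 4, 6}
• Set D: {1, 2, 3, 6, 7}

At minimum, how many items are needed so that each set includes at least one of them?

2

H = {1, 5} meets every set (each contains at least one member of H), and |H| = 2.
No single item lies in every set, so at least 2 are needed and 2 is optimal.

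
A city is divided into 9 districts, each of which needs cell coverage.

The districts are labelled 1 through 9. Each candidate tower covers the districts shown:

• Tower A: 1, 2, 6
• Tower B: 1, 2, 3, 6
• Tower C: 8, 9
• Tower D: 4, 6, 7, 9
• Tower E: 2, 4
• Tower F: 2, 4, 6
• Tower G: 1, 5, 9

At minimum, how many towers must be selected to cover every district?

Take {B, C, D, G}. Their union is {1, 2, 3, 4, 5, 6, 7, 8, 9}, which is all 9 districts.
No 3 of the 7 towers cover everything (all 35 combinations miss at least one district), so 4 is optimal.

4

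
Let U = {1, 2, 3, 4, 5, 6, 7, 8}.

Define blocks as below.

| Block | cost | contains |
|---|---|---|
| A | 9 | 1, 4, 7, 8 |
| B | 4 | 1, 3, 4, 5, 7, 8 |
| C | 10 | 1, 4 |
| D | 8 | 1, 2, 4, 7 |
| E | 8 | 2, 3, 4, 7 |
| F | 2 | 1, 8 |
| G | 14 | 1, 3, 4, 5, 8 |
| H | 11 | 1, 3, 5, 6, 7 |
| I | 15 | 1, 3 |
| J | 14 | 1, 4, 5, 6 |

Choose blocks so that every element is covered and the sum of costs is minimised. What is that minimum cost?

E, F, H together cover every element (E ∪ F ∪ H = {1, 2, 3, 4, 5, 6, 7, 8}); total cost 8 + 2 + 11 = 21.
The greedy pick B, D, H costs 23; no covering selection beats 21.

21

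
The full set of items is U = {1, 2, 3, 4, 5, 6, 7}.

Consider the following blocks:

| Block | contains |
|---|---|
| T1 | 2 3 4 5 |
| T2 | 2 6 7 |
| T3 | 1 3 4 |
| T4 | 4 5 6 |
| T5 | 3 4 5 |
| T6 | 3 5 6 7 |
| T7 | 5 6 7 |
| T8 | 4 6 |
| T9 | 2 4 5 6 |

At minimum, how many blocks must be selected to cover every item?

3

Take {T2, T3, T5}. Their union is {1, 2, 3, 4, 5, 6, 7}, which is all 7 items.
Only T3 contains 1, so T3 is forced; the remaining 4 items need at least 2 more blocks (each remaining block adds at most 3) — so at least 3 blocks are needed, and 3 is optimal.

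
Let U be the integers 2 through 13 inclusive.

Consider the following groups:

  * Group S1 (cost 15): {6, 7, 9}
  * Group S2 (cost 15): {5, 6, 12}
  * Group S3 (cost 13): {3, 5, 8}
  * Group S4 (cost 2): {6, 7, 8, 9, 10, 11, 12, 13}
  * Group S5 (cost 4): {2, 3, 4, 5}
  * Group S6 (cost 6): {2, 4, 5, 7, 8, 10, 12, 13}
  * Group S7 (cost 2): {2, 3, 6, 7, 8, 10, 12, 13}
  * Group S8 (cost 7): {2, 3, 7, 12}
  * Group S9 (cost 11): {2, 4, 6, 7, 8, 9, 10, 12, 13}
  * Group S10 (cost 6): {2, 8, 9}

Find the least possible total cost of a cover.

S4, S5 together cover every element (S4 ∪ S5 = {2, 3, 4, 5, 6, 7, 8, 9, 10, 11, 12, 13}); total cost 2 + 4 = 6.
No covering selection has total cost below 6.

6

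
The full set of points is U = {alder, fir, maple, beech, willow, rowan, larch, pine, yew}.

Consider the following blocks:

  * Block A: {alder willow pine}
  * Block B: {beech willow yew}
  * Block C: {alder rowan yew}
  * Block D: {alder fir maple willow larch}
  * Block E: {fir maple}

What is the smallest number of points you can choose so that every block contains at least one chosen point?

3

H = {fir, pine, yew} meets every block (each contains at least one member of H), and |H| = 3.
No choice of 2 points meets every block, so 3 is the minimum.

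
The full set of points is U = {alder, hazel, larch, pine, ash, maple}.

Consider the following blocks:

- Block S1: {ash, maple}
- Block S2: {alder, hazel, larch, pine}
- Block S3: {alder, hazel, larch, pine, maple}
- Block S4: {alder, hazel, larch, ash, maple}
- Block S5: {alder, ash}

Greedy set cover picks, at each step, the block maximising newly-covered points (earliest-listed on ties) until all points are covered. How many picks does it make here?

2

Greedy: pick S3 (covers 5 new) → pick S1 (covers 1 new). Total picks: 2.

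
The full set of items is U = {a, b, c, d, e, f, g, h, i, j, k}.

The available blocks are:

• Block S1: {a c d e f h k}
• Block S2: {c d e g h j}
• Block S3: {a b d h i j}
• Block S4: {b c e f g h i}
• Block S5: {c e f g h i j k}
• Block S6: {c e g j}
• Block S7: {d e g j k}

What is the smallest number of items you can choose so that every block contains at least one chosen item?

Take T = {d, g}. Each listed block contains at least one of these, so T is a hitting set of size 2.
No single item lies in every block, so at least 2 are needed and 2 is optimal.

2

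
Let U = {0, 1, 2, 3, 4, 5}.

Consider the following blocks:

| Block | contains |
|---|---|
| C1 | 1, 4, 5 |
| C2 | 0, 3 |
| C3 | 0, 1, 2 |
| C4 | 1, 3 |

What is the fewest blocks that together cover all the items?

3

Take {C1, C2, C3}. Their union is {0, 1, 2, 3, 4, 5}, which is all 6 items.
Only C3 contains 2, so C3 is forced; the remaining 3 items need at least 2 more blocks (each remaining block adds at most 2) — so at least 3 blocks are needed, and 3 is optimal.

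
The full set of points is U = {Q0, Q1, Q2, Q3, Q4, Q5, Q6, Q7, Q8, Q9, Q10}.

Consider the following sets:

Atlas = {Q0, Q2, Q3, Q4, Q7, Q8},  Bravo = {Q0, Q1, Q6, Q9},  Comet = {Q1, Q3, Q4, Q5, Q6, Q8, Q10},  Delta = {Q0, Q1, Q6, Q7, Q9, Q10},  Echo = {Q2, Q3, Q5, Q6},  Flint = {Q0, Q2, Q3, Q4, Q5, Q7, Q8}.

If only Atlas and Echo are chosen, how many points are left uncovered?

3

Union of Atlas, Echo = {Q0, Q2, Q3, Q4, Q5, Q6, Q7, Q8}.
Not covered: Q1, Q9, Q10 — 3 points.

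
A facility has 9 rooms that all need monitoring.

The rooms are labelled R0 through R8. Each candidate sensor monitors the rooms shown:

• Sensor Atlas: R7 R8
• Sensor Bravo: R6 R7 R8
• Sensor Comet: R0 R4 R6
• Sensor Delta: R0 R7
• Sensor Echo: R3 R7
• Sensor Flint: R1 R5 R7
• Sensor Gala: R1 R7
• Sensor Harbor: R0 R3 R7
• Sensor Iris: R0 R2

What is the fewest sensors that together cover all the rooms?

Atlas and Comet and Flint and Harbor and Iris together: Atlas ∪ Comet ∪ Flint ∪ Harbor ∪ Iris = {R0, R1, R2, R3, R4, R5, R6, R7, R8} — every room is covered.
No 4 of the 9 sensors cover everything (all 126 combinations miss at least one room), so 5 is optimal.

5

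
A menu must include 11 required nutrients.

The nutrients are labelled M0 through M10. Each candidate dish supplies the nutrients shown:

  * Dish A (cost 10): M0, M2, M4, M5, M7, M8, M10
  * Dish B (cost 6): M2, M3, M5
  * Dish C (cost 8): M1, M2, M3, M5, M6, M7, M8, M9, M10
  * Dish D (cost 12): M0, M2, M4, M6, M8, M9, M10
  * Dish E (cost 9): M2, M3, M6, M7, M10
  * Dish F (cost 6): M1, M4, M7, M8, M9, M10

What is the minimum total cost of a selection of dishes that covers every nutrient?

A, C together cover every nutrient (A ∪ C = {M0, M1, M2, M3, M4, M5, M6, M7, M8, M9, M10}); total cost 10 + 8 = 18.
No covering selection has total cost below 18.

18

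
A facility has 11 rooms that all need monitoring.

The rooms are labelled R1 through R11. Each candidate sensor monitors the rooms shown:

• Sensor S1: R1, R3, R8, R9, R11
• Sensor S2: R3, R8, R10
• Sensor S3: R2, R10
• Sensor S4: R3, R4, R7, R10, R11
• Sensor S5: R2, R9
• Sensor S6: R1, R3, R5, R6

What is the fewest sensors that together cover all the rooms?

S2 and S4 and S5 and S6 together: S2 ∪ S4 ∪ S5 ∪ S6 = {R1, R2, R3, R4, R5, R6, R7, R8, R9, R10, R11} — every room is covered.
No 3 of the 6 sensors cover everything (all 20 combinations miss at least one room), so 4 is optimal.

4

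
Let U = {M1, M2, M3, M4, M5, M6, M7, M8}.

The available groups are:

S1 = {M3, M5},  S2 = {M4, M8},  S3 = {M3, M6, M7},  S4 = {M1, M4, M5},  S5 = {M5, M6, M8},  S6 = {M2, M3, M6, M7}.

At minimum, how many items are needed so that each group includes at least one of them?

H = {M4, M5, M7} meets every group (each contains at least one member of H), and |H| = 3.
No choice of 2 items meets every group, so 3 is the minimum.

3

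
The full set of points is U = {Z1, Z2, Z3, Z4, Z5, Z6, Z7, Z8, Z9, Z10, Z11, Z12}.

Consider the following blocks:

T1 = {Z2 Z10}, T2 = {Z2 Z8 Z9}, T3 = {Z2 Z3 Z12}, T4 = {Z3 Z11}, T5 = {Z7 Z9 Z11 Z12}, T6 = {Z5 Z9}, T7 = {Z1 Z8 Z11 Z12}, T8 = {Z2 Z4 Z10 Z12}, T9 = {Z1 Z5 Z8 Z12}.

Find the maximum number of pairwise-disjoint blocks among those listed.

T1, T4, T9 are pairwise disjoint (T1={Z2,Z10}; T4={Z3,Z11}; T9={Z1,Z5,Z8,Z12}).
Every remaining block overlaps one of these, and no 4 of the listed blocks are pairwise disjoint, so 3 is the maximum.

3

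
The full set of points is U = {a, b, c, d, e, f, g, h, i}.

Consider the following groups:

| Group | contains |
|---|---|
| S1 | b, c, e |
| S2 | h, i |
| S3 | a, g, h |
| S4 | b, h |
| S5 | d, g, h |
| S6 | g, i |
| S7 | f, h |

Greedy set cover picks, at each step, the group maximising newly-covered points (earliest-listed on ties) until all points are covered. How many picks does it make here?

Greedy: pick S1 (covers 3 new) → pick S3 (covers 3 new) → pick S2 (covers 1 new) → pick S5 (covers 1 new) → pick S7 (covers 1 new). Total picks: 5.

5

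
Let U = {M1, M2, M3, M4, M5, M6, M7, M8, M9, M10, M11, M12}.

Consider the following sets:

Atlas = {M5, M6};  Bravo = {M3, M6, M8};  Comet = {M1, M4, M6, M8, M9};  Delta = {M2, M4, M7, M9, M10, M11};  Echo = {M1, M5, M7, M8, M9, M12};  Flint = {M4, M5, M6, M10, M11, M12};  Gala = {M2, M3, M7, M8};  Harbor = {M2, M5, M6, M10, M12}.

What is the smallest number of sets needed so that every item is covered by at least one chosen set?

3

Take {Comet, Flint, Gala}. Their union is {M1, M2, M3, M4, M5, M6, M7, M8, M9, M10, M11, M12}, which is all 12 items.
No 2 of the 8 sets cover everything (all 28 combinations miss at least one item), so 3 is optimal.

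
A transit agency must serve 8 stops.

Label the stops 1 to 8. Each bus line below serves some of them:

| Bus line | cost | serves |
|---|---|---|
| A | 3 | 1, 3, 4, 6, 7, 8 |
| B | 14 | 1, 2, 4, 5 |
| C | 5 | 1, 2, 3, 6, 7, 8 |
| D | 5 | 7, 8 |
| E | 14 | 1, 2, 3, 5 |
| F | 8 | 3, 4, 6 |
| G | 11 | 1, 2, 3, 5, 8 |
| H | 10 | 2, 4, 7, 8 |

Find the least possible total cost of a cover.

A, G together cover every stop (A ∪ G = {1, 2, 3, 4, 5, 6, 7, 8}); total cost 3 + 11 = 14.
The greedy pick A, C, G costs 19; no covering selection beats 14.

14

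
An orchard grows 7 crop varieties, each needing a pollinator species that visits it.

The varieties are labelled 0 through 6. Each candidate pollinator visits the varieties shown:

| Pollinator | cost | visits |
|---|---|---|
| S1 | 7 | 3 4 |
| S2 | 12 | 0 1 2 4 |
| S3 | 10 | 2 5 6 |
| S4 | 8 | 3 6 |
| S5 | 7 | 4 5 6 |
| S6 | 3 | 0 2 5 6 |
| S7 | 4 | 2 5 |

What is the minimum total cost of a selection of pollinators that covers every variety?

S1, S2, S6 together cover every variety (S1 ∪ S2 ∪ S6 = {0, 1, 2, 3, 4, 5, 6}); total cost 7 + 12 + 3 = 22.
No covering selection has total cost below 22.

22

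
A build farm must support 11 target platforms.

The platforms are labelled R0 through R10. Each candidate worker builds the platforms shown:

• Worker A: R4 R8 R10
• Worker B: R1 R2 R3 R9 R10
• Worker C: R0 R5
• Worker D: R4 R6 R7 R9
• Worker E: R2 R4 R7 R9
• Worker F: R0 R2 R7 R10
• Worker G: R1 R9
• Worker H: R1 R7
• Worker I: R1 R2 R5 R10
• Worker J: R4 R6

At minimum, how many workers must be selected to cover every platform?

4

A and B and C and D together: A ∪ B ∪ C ∪ D = {R0, R1, R2, R3, R4, R5, R6, R7, R8, R9, R10} — every platform is covered.
No 3 of the 10 workers cover everything (all 120 combinations miss at least one platform), so 4 is optimal.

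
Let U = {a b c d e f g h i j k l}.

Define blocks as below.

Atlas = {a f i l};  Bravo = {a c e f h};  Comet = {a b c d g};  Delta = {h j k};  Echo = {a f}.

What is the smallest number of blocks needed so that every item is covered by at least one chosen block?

4

Take {Atlas, Bravo, Comet, Delta}. Their union is {a, b, c, d, e, f, g, h, i, j, k, l}, which is all 12 items.
Only Comet contains b, so Comet is forced; the remaining 7 items need at least 3 more blocks (each remaining block adds at most 3) — so at least 4 blocks are needed, and 4 is optimal.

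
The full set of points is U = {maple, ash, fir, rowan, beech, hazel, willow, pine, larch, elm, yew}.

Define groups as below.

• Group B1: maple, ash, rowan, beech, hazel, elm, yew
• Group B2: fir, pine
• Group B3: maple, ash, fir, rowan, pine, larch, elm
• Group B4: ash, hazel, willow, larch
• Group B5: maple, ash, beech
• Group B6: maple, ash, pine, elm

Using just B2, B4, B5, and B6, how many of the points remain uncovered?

2

Union of B2, B4, B5, B6 = {maple, ash, fir, beech, hazel, willow, pine, larch, elm}.
Not covered: rowan, yew — 2 points.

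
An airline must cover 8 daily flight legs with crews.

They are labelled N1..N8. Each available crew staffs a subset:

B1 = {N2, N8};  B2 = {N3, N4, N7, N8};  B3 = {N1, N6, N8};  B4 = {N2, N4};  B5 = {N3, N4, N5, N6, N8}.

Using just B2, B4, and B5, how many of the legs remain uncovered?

Union of B2, B4, B5 = {N2, N3, N4, N5, N6, N7, N8}.
Not covered: N1 — 1 leg.

1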